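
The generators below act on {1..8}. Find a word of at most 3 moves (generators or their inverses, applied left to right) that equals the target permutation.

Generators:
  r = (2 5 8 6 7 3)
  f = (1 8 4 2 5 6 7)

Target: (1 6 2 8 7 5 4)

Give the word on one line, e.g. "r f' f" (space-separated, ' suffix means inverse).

f' f'

  after f': (1 7 6 5 2 4 8)
  after f': (1 6 2 8 7 5 4)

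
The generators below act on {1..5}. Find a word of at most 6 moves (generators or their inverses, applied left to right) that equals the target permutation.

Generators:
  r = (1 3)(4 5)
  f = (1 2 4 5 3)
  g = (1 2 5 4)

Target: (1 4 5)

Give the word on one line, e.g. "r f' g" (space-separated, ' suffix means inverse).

g f r' g

  after g: (1 2 5 4)
  after f: (1 4 2 3)
  after r': (1 5 4 2)
  after g: (1 4 5)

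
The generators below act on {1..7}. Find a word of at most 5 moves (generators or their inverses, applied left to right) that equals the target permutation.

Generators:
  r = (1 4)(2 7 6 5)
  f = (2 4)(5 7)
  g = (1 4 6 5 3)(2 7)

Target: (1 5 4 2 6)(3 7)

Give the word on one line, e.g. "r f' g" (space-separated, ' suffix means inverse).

  after g: (1 4 6 5 3)(2 7)
  after g: (1 6 3 4 5)
  after f: (1 6 3 2 4 7 5)
  after g: (1 5 4 2 6)(3 7)

g g f g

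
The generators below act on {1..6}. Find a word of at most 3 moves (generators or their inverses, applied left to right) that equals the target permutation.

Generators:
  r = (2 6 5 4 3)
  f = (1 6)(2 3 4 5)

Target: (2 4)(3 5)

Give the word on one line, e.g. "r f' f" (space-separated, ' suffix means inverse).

  after f': (1 6)(2 5 4 3)
  after f': (2 4)(3 5)

f' f'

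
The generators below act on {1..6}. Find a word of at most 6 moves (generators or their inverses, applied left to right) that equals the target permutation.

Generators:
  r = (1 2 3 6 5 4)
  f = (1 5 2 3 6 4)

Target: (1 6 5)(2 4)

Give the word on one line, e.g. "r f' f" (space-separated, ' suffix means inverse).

  after r': (1 4 5 6 3 2)
  after r': (1 5 3)(2 4 6)
  after f: (1 2)(3 5 6)
  after f: (1 3 2 5 4)
  after r: (1 6 5)(2 4)

r' r' f f r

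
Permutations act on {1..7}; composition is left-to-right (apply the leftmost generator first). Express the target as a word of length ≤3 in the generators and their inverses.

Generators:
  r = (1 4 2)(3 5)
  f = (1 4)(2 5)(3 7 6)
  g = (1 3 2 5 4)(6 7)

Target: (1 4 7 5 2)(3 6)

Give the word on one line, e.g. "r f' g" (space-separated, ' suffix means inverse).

f' g f

  after f': (1 4)(2 5)(3 6 7)
  after g: (2 4 3 7)
  after f: (1 4 7 5 2)(3 6)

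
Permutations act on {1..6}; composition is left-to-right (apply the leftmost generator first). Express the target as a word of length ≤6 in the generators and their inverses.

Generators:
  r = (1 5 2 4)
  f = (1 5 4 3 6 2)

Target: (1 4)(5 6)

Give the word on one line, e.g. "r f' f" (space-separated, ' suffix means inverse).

  after r': (1 4 2 5)
  after f: (1 3 6 2 4)
  after r: (1 3 6 4 5 2)
  after f': (1 4)(5 6)

r' f r f'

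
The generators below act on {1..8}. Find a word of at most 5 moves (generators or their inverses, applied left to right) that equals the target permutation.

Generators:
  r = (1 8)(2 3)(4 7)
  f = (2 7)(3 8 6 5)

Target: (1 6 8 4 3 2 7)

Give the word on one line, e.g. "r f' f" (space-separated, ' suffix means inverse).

f' r f r'

  after f': (2 7)(3 5 6 8)
  after r: (1 8 2 4 7 3 5 6)
  after f: (1 6)(2 4)(7 8)
  after r': (1 6 8 4 3 2 7)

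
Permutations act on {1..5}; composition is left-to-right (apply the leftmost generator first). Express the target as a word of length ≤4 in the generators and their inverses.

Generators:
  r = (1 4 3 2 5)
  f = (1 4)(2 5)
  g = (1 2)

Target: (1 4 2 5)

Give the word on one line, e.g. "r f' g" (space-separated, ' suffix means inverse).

  after f': (1 4)(2 5)
  after g': (1 4 2 5)

f' g'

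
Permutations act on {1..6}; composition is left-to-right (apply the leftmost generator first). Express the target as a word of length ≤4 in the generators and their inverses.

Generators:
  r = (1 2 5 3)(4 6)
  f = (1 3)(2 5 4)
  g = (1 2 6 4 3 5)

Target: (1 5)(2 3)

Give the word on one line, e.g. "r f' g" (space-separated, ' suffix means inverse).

r' r'

  after r': (1 3 5 2)(4 6)
  after r': (1 5)(2 3)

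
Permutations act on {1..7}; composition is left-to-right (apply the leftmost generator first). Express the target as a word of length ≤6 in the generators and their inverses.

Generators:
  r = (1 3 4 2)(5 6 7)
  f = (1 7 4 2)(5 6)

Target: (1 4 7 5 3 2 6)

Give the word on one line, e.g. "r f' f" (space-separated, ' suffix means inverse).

  after r': (1 2 4 3)(5 7 6)
  after f': (1 4 3 2 7 5)
  after r: (1 2 5 3)(6 7)
  after f': (1 4 7 5 3 2 6)

r' f' r f'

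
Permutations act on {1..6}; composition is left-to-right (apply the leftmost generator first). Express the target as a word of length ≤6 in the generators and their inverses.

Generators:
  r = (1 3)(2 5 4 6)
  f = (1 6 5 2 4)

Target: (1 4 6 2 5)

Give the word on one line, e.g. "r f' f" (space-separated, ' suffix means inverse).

  after f': (1 4 2 5 6)
  after f': (1 2 6 4 5)
  after r': (1 6 5 3)(2 4)
  after r': (1 4 6 2 5)

f' f' r' r'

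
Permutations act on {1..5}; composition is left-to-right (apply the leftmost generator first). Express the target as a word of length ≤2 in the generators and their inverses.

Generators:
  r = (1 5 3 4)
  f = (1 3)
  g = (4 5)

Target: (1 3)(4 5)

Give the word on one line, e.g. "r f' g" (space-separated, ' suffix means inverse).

  after r: (1 5 3 4)
  after r: (1 3)(4 5)

r r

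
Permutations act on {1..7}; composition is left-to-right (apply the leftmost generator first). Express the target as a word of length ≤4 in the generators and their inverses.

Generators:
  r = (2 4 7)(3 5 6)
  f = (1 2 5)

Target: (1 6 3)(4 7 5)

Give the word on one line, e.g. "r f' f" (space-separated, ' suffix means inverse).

f' r f

  after f': (1 5 2)
  after r: (1 6 3 5 4 7 2)
  after f: (1 6 3)(4 7 5)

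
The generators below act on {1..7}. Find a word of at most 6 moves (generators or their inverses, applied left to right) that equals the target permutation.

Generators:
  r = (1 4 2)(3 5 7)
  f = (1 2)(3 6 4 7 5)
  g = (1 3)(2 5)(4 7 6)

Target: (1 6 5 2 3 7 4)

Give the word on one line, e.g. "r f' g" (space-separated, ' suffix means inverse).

  after f: (1 2)(3 6 4 7 5)
  after r': (1 4 5 7 3 6)
  after f: (1 7 6 2)(3 4)
  after g: (1 6 5 2 3 7 4)

f r' f g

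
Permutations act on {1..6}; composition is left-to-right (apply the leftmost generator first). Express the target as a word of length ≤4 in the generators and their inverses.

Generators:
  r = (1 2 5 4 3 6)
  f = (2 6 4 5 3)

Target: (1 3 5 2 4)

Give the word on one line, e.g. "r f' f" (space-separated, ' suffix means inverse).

r f r'

  after r: (1 2 5 4 3 6)
  after f: (1 6)(2 3 4)
  after r': (1 3 5 2 4)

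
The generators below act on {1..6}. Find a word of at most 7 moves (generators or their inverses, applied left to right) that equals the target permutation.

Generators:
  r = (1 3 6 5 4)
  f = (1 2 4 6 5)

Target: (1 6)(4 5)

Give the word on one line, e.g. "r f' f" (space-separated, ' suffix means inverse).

  after r: (1 3 6 5 4)
  after f: (1 3 5 6)(2 4)
  after r: (1 6 3 4 2)
  after f: (1 5)(3 6)
  after r': (1 6)(4 5)

r f r f r'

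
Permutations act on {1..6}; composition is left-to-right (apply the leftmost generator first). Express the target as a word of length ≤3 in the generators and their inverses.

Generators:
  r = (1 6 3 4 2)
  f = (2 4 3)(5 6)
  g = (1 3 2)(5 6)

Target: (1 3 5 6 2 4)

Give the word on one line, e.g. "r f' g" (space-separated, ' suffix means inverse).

r' g'

  after r': (1 2 4 3 6)
  after g': (1 3 5 6 2 4)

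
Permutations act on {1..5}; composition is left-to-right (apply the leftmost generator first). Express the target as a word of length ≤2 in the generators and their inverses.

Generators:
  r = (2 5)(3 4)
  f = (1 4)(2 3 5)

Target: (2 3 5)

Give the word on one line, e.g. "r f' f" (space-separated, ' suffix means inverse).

  after f': (1 4)(2 5 3)
  after f': (2 3 5)

f' f'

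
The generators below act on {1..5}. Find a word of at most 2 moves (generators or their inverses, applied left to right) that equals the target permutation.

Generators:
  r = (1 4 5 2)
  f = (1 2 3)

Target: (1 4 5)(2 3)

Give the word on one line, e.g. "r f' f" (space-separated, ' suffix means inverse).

  after r: (1 4 5 2)
  after f': (1 4 5)(2 3)

r f'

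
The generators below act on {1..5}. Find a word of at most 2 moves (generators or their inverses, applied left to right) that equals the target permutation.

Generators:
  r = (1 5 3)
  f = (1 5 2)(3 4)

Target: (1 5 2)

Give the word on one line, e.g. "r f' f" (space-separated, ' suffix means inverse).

f' f'

  after f': (1 2 5)(3 4)
  after f': (1 5 2)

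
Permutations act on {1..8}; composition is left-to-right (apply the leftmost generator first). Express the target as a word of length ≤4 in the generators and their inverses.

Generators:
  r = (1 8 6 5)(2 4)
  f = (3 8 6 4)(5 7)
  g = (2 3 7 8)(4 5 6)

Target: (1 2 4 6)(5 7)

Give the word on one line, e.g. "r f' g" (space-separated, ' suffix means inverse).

g r' g' r'

  after g: (2 3 7 8)(4 5 6)
  after r': (1 5 8 4 6 2 3 7)
  after g': (1 4 5 7)(6 8)
  after r': (1 2 4 6)(5 7)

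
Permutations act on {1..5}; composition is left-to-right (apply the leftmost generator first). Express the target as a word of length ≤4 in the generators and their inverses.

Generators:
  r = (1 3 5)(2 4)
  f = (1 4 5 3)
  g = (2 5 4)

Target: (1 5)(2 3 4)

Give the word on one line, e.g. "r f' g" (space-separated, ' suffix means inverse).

  after g: (2 5 4)
  after r': (1 5 2 3)
  after r': (1 3 5 4 2)
  after f': (1 5)(2 3 4)

g r' r' f'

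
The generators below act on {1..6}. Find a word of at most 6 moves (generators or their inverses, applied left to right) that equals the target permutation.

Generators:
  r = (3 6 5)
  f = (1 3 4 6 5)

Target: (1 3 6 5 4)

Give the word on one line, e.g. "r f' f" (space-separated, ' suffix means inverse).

  after f: (1 3 4 6 5)
  after f: (1 4 5 3 6)
  after f: (1 6 3 5 4)
  after r': (1 3 6 5 4)

f f f r'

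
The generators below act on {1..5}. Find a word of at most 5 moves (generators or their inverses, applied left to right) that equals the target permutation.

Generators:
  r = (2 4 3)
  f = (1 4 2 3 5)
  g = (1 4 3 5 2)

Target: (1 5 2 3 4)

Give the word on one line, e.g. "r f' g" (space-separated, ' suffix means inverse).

  after f': (1 5 3 2 4)
  after r': (1 5 4)
  after r': (1 5 2 3 4)

f' r' r'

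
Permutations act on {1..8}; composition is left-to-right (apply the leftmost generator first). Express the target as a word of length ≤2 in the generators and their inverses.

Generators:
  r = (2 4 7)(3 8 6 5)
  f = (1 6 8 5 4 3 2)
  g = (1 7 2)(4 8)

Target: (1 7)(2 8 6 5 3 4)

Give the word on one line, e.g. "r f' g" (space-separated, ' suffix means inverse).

  after r: (2 4 7)(3 8 6 5)
  after g: (1 7)(2 8 6 5 3 4)

r g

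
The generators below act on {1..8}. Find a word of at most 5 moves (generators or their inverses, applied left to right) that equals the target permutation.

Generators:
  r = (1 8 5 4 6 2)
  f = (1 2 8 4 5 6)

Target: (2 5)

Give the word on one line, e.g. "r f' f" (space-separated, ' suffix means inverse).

f' f' r' f' r

  after f': (1 6 5 4 8 2)
  after f': (1 5 8)(2 6 4)
  after r': (1 8 2 4 6 5)
  after f': (1 2 8)(4 5 6)
  after r: (2 5)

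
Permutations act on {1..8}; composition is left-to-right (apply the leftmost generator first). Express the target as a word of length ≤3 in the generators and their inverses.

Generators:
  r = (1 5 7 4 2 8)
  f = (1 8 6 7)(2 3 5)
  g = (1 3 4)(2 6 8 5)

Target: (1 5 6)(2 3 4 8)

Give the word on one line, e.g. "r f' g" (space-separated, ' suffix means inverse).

r g f'

  after r: (1 5 7 4 2 8)
  after g: (1 2 5 7)(3 4 6 8)
  after f': (1 5 6)(2 3 4 8)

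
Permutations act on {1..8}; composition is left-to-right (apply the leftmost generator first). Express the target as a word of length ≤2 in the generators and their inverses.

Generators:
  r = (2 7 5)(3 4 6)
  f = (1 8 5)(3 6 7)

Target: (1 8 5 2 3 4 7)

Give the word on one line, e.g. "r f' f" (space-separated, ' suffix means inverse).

  after r: (2 7 5)(3 4 6)
  after f: (1 8 5 2 3 4 7)

r f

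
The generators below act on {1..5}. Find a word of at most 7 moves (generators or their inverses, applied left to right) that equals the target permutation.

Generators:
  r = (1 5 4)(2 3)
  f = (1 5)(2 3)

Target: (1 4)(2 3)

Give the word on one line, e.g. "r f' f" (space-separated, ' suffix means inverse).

f r r r r

  after f: (1 5)(2 3)
  after r: (1 4)
  after r: (2 3)(4 5)
  after r: (1 5)
  after r: (1 4)(2 3)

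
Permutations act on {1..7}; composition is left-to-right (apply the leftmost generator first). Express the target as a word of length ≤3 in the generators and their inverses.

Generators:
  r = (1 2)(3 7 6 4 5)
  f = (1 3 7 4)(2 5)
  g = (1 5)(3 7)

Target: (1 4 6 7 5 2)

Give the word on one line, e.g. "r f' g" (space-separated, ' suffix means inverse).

g' r'

  after g': (1 5)(3 7)
  after r': (1 4 6 7 5 2)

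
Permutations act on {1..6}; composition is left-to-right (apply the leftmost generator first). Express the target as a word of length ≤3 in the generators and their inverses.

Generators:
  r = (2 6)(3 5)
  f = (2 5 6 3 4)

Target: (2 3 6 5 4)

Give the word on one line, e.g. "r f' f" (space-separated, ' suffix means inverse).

  after r': (2 6)(3 5)
  after f: (2 3 6 5 4)

r' f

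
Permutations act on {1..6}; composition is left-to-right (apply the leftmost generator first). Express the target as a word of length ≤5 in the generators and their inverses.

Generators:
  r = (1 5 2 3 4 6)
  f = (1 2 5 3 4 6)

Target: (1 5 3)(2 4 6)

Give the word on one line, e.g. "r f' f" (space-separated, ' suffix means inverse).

r' r' f' f'

  after r': (1 6 4 3 2 5)
  after r': (1 4 2)(3 5 6)
  after f': (1 3 2 6 5 4)
  after f': (1 5 3)(2 4 6)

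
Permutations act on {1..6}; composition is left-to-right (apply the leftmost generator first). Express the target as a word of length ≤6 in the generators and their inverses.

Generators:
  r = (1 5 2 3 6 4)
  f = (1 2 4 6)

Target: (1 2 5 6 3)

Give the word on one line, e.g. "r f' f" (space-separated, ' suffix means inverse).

  after r': (1 4 6 3 2 5)
  after f: (1 6 3 4)(2 5)
  after f: (2 5 4)(3 6)
  after f: (1 2 5 6 3)

r' f f f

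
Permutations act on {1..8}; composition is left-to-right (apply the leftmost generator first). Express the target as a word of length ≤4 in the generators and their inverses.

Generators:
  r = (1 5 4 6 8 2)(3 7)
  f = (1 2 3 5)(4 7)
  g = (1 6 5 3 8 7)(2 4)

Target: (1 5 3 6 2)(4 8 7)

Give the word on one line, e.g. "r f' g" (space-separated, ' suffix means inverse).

r f r

  after r: (1 5 4 6 8 2)(3 7)
  after f: (3 4 6 8)(5 7)
  after r: (1 5 3 6 2)(4 8 7)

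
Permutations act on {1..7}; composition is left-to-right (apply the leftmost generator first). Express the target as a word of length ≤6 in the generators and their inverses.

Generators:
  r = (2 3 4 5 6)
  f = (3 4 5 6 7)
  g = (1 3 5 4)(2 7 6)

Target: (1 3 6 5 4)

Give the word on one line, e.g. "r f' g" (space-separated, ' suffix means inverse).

g' f' g r' r'

  after g': (1 4 5 3)(2 6 7)
  after f': (1 3)(2 5 7)
  after g: (1 5 6 2 4)
  after r': (1 4)(2 3)
  after r': (1 3 6 5 4)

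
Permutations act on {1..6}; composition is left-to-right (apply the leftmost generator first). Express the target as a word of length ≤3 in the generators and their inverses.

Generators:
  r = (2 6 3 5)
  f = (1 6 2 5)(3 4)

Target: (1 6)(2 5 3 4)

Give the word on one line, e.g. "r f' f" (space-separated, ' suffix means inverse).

  after f': (1 5 2 6)(3 4)
  after r: (1 2 3 4 5 6)
  after r: (1 6)(2 5 3 4)

f' r r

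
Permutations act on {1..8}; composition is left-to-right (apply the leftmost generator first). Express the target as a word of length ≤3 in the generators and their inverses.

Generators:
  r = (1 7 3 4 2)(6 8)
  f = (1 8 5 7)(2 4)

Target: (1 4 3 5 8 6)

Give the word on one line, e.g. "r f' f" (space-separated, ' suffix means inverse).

r' f'

  after r': (1 2 4 3 7)(6 8)
  after f': (1 4 3 5 8 6)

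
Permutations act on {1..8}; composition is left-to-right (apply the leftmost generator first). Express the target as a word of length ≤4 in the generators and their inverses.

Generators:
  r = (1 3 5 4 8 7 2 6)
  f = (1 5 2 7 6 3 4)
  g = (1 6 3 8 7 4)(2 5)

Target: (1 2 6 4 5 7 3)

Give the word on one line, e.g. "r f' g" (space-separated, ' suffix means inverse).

  after f: (1 5 2 7 6 3 4)
  after f: (1 2 6 4 5 7 3)

f f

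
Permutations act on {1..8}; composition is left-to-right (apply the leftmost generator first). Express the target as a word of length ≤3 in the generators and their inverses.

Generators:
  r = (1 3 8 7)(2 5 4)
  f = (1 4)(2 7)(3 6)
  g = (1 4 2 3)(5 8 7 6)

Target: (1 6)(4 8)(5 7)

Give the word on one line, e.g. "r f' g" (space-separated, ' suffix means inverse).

  after r: (1 3 8 7)(2 5 4)
  after f': (1 6 3 8 2 5)(4 7)
  after r': (1 6)(4 8)(5 7)

r f' r'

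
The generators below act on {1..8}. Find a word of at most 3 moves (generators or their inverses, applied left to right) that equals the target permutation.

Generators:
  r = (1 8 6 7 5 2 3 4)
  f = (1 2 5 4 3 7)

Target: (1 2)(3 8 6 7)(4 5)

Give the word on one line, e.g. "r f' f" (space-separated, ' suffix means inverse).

  after f: (1 2 5 4 3 7)
  after f: (1 5 3)(2 4 7)
  after r: (1 2)(3 8 6 7)(4 5)

f f r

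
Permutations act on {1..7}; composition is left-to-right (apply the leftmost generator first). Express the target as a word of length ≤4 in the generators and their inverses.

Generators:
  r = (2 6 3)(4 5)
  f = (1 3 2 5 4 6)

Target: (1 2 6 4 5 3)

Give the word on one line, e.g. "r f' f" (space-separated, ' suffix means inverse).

r' f r

  after r': (2 3 6)(4 5)
  after f: (1 3)(5 6)
  after r: (1 2 6 4 5 3)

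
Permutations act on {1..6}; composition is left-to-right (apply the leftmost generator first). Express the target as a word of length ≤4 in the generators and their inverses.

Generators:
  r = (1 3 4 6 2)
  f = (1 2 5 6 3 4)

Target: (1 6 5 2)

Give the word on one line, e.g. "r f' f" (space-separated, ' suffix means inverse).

r f r

  after r: (1 3 4 6 2)
  after f: (1 4 3)(5 6)
  after r: (1 6 5 2)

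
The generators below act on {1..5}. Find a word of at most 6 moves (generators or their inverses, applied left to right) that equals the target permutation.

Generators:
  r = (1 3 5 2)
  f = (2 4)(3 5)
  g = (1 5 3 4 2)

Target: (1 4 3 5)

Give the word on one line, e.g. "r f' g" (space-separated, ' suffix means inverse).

  after r: (1 3 5 2)
  after f: (1 5 4 2)
  after r: (1 2 3 5 4)
  after f: (1 4)(2 5)
  after r: (1 4 3 5)

r f r f r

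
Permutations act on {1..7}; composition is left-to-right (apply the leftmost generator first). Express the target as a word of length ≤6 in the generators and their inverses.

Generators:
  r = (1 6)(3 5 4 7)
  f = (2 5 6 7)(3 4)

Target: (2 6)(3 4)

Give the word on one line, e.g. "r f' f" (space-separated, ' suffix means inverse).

  after f: (2 5 6 7)(3 4)
  after r: (1 6 3 7 2 4 5)
  after r: (2 7)(5 6)
  after f': (2 6)(3 4)

f r r f'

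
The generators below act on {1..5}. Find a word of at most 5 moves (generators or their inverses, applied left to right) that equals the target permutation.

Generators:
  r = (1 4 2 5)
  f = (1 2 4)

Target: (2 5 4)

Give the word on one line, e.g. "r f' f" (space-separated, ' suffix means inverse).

r' f r' f'

  after r': (1 5 2 4)
  after f: (1 5 4 2)
  after r': (1 2 5)
  after f': (2 5 4)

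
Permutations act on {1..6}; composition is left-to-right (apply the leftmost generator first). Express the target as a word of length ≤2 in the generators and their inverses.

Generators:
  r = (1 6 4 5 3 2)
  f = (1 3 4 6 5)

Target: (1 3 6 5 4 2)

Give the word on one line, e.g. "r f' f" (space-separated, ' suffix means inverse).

f' r

  after f': (1 5 6 4 3)
  after r: (1 3 6 5 4 2)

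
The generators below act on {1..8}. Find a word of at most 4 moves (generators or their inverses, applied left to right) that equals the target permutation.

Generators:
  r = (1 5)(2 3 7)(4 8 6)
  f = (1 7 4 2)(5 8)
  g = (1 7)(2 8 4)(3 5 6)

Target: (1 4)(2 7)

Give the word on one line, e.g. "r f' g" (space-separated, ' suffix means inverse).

  after f': (1 2 4 7)(5 8)
  after f': (1 4)(2 7)

f' f'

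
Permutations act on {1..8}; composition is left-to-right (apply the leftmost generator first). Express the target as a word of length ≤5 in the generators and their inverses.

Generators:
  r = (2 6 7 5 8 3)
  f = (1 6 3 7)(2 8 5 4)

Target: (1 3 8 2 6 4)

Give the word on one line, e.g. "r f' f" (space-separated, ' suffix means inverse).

  after f: (1 6 3 7)(2 8 5 4)
  after r: (1 7)(2 3 5 4 6)
  after f': (1 3 8 2 6 4)

f r f'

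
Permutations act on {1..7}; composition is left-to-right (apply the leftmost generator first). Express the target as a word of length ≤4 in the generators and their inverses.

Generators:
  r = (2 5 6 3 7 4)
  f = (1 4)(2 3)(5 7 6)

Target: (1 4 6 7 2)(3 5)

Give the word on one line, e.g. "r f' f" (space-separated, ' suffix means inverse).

r' f

  after r': (2 4 7 3 6 5)
  after f: (1 4 6 7 2)(3 5)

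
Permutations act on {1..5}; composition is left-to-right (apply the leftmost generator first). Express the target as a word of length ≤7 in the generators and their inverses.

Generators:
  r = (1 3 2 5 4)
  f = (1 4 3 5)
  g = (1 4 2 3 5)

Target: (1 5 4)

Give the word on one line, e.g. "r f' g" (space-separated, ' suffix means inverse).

  after r': (1 4 5 2 3)
  after f: (1 3 4)(2 5)
  after r: (1 2 4 3)
  after g: (1 3 4 5)
  after f: (1 5 4)

r' f r g f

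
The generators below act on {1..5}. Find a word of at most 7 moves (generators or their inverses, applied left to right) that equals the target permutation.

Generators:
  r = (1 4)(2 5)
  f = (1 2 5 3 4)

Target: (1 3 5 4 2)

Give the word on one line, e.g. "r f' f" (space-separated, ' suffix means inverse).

f' r' r' f' r'

  after f': (1 4 3 5 2)
  after r': (2 4 3)
  after r': (1 4 3 5 2)
  after f': (1 3 2 4 5)
  after r': (1 3 5 4 2)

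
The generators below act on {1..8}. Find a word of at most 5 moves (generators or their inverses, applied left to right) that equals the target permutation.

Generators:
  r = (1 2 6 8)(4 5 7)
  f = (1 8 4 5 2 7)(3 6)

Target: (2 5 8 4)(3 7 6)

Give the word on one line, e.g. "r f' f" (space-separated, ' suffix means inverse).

  after f': (1 7 2 5 4 8)(3 6)
  after r: (1 4)(2 7 6 3 8)
  after f': (1 8 5 4 7 3)
  after f': (2 5 8 4)(3 7 6)

f' r f' f'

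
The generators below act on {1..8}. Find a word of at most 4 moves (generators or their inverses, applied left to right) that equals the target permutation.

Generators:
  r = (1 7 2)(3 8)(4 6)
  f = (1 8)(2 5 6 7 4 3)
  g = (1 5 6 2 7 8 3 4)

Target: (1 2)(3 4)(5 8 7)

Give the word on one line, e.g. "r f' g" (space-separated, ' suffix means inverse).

g f g

  after g: (1 5 6 2 7 8 3 4)
  after f: (1 6 5 7)(2 4 8)
  after g: (1 2)(3 4)(5 8 7)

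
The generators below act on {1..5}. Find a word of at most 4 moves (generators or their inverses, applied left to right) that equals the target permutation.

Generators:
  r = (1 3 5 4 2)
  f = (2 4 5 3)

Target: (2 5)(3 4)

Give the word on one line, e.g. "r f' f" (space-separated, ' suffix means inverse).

  after f: (2 4 5 3)
  after f: (2 5)(3 4)

f f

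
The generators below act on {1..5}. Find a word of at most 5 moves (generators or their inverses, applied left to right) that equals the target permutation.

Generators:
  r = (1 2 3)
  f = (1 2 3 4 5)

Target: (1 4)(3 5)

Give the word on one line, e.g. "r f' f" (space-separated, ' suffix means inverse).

  after f: (1 2 3 4 5)
  after r': (3 4 5)
  after r': (1 3 4 5 2)
  after f: (1 4)(3 5)

f r' r' f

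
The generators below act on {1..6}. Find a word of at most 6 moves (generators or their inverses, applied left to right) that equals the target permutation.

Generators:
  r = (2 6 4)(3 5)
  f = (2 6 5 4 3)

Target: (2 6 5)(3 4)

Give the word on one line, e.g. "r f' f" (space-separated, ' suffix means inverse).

  after r': (2 4 6)(3 5)
  after r': (2 6 4)
  after r': (3 5)
  after f: (2 6 5)(3 4)

r' r' r' f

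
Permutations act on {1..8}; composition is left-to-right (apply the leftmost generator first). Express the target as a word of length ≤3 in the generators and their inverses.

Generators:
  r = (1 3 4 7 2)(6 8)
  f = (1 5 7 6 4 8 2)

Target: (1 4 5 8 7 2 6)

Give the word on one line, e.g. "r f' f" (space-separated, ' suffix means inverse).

f' f' f'

  after f': (1 2 8 4 6 7 5)
  after f': (1 8 6 5 2 4 7)
  after f': (1 4 5 8 7 2 6)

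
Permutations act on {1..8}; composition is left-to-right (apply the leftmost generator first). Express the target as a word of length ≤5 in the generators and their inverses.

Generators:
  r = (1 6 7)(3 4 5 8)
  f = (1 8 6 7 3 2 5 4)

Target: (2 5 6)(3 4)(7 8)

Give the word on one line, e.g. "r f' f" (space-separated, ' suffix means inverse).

  after r': (1 7 6)(3 8 5 4)
  after f: (1 3 6 8 4 2 5)
  after r': (1 8 3)(2 4)(5 7 6)
  after f': (2 5 6)(3 4)(7 8)

r' f r' f'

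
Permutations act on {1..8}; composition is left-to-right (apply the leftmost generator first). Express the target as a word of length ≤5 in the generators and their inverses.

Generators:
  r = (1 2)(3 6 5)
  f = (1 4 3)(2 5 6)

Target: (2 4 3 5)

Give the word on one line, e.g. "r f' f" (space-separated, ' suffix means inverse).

  after f: (1 4 3)(2 5 6)
  after r: (1 4 6)(2 3)
  after f': (2 4 5)(3 6)
  after r': (1 2 4 6 5)
  after r': (2 4 3 5)

f r f' r' r'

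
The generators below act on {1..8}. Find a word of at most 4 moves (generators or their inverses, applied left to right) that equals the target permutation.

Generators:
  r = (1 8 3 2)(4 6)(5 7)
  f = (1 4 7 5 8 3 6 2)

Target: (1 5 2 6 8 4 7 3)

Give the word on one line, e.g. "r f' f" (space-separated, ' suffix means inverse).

  after f: (1 4 7 5 8 3 6 2)
  after f: (1 7 8 6)(2 4 5 3)
  after r: (1 5 2 6 8 4 7 3)

f f r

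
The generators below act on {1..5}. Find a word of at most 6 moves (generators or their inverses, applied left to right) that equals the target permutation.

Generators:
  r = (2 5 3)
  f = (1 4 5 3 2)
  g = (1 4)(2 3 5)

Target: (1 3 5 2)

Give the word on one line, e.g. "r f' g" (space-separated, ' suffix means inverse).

  after r: (2 5 3)
  after g: (1 4)
  after f: (1 5 3 2)
  after r: (1 3 5 2)

r g f r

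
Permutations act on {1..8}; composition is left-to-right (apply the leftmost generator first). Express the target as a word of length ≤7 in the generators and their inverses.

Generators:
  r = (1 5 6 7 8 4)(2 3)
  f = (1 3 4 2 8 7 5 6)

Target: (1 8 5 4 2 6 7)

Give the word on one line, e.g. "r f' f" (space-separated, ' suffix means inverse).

  after r': (1 4 8 7 6 5)(2 3)
  after f: (1 2 4 7)(3 8 5)
  after r: (1 3 4 8 6 7 5 2)
  after r: (1 2 5 3)(6 8 7)
  after f: (1 8 5 4 2 6 7)

r' f r r f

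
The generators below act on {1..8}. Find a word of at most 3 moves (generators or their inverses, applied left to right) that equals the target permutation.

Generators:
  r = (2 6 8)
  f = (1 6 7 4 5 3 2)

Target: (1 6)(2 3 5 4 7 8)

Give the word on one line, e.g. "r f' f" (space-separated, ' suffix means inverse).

  after f': (1 2 3 5 4 7 6)
  after r': (1 8 6)(2 3 5 4 7)
  after r': (1 6)(2 3 5 4 7 8)

f' r' r'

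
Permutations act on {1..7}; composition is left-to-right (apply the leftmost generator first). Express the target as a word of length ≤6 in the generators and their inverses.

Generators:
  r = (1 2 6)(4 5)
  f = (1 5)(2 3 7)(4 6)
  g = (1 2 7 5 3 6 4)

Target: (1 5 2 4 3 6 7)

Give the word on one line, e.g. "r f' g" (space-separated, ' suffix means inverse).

  after f: (1 5)(2 3 7)(4 6)
  after f: (2 7 3)
  after r': (1 6 2 7 3)(4 5)
  after g: (1 4 3 2 5)(6 7)
  after r: (1 5 2 4 3 6 7)

f f r' g r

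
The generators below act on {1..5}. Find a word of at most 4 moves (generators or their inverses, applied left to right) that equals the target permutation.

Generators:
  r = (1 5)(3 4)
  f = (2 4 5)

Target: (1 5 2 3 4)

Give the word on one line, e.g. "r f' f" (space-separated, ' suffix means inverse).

f r'

  after f: (2 4 5)
  after r': (1 5 2 3 4)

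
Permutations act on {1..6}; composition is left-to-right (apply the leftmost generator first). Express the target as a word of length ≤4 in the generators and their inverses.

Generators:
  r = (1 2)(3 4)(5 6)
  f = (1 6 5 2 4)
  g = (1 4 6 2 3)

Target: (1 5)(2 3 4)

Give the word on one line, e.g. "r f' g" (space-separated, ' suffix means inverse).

  after f: (1 6 5 2 4)
  after r': (1 5)(2 3 4)

f r'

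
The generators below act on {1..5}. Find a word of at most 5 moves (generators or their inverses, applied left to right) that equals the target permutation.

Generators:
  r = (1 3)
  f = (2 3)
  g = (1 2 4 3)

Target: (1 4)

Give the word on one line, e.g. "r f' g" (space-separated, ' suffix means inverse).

r' f r g r'

  after r': (1 3)
  after f: (1 2 3)
  after r: (1 2)
  after g: (1 4 3)
  after r': (1 4)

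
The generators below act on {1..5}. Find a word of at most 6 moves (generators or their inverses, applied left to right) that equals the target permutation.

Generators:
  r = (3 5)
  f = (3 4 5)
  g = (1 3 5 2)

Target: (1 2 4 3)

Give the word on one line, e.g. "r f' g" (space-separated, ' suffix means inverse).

  after g: (1 3 5 2)
  after g: (1 5)(2 3)
  after g: (1 2 5 3)
  after f: (1 2 3)(4 5)
  after f: (1 2 4 3)

g g g f f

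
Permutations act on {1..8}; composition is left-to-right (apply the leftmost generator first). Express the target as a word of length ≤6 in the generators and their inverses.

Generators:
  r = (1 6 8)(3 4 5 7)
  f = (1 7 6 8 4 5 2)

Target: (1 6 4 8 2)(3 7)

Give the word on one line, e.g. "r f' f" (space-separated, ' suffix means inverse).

  after f': (1 2 5 4 8 6 7)
  after f': (1 5 8 7 2 4 6)
  after f': (1 4 7 5 6 2 8)
  after f': (1 8 2 6 5 7 4)
  after r': (1 6 4 8 2)(3 7)

f' f' f' f' r'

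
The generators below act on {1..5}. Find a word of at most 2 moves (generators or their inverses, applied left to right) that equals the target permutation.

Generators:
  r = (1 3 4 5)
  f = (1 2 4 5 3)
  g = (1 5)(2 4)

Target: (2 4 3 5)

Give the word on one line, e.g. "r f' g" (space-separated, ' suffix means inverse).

r' g

  after r': (1 5 4 3)
  after g: (2 4 3 5)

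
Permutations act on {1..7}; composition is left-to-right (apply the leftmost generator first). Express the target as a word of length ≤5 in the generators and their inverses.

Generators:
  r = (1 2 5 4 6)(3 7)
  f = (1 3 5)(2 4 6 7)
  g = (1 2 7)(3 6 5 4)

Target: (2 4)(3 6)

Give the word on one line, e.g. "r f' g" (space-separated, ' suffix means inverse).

  after r': (1 6 4 5 2)(3 7)
  after f': (1 4 3 6 2 5 7)
  after r': (1 5 3 4 7 6)
  after f: (2 4)(3 6)

r' f' r' f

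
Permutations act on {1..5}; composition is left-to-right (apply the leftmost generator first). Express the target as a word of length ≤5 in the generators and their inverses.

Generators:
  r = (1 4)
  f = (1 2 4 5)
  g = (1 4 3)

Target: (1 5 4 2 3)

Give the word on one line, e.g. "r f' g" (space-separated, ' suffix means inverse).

f' r g

  after f': (1 5 4 2)
  after r: (1 5)(2 4)
  after g: (1 5 4 2 3)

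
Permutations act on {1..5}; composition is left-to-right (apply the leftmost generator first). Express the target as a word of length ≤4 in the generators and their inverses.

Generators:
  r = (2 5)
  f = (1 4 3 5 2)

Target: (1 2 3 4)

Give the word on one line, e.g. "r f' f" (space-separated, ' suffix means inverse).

  after r: (2 5)
  after f': (1 2 3 4)

r f'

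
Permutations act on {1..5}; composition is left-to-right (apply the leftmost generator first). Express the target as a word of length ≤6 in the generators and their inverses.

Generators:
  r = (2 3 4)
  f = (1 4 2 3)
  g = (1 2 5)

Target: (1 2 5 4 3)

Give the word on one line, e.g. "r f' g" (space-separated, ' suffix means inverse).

  after g: (1 2 5)
  after f': (1 4)(2 5 3)
  after r': (1 3 4)(2 5)
  after f': (1 2 5 4 3)

g f' r' f'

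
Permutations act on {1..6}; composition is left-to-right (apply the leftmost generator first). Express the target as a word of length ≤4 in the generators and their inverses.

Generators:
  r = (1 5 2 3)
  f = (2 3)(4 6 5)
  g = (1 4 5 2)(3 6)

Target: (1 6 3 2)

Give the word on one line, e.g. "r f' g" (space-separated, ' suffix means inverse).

  after f: (2 3)(4 6 5)
  after r: (1 5 4 6 2)
  after f': (1 6 3 2)

f r f'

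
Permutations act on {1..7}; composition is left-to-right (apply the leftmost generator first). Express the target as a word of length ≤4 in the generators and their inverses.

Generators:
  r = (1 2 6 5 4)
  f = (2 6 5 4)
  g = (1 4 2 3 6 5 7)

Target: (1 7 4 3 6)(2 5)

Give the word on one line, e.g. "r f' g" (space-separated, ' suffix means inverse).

  after f: (2 6 5 4)
  after f: (2 5)(4 6)
  after g': (1 7 5 4 3 2 6)
  after f: (1 7 4 3 6)(2 5)

f f g' f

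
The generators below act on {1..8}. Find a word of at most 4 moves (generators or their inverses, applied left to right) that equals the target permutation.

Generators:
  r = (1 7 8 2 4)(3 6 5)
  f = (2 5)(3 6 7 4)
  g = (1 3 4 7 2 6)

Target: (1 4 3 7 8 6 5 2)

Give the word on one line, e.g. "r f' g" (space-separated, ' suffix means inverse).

r f' f' g

  after r: (1 7 8 2 4)(3 6 5)
  after f': (1 6 2 7 8 5 4)
  after f': (1 3 4)(2 6 5 7 8)
  after g: (1 4 3 7 8 6 5 2)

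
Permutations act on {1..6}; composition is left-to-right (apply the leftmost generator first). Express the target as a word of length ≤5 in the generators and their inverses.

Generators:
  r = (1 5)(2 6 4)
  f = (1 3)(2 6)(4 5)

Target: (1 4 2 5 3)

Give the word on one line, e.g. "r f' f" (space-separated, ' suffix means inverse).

  after r': (1 5)(2 4 6)
  after f: (1 4 2 5 3)
  after f: (1 5)(2 4 6)
  after f: (1 4 2 5 3)

r' f f f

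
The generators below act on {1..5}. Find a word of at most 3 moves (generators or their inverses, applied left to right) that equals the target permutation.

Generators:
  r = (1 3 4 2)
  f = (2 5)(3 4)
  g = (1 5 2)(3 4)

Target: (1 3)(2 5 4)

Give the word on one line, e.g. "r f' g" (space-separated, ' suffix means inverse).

g' r' r'

  after g': (1 2 5)(3 4)
  after r': (1 4)(2 5)
  after r': (1 3)(2 5 4)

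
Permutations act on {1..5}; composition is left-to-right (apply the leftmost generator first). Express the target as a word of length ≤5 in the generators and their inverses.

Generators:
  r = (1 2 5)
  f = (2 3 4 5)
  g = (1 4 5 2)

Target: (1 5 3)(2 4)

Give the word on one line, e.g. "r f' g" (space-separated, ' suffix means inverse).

  after f: (2 3 4 5)
  after g': (1 2 3)
  after r': (2 3 5)
  after f: (2 4 5 3)
  after r': (1 5 3)(2 4)

f g' r' f r'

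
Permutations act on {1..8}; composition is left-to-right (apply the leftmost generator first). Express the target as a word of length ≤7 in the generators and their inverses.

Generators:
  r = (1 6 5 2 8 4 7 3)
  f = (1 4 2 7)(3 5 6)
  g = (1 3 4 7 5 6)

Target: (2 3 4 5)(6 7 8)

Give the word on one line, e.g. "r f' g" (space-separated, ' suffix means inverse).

f' r g g f

  after f': (1 7 2 4)(3 6 5)
  after r: (1 3 5)(2 7 8 4 6)
  after g: (1 4)(2 5 3 6)(7 8)
  after g: (1 7 8 5 4 3)(2 6)
  after f: (2 3 4 5)(6 7 8)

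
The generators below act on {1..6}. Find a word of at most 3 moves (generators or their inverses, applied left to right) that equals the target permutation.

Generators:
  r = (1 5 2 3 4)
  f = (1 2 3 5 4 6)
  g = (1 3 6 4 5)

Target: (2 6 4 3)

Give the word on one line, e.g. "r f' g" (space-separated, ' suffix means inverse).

  after f: (1 2 3 5 4 6)
  after r: (1 3 2 4 6 5)
  after g': (2 6 4 3)

f r g'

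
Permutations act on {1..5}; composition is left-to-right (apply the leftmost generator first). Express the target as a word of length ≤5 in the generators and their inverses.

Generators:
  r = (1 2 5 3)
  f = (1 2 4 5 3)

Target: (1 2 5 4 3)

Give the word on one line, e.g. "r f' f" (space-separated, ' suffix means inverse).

  after r': (1 3 5 2)
  after f: (4 5)
  after r: (1 2 5 4 3)

r' f r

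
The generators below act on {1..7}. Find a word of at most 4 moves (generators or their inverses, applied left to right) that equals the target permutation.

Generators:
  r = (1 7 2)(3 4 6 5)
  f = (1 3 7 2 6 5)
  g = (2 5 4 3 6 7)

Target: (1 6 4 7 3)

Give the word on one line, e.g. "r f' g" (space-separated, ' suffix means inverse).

r' f

  after r': (1 2 7)(3 5 6 4)
  after f: (1 6 4 7 3)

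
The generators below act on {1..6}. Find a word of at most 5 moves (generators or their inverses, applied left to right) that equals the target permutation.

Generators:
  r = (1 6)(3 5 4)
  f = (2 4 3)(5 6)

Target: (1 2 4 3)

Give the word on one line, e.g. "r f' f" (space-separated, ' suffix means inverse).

  after r: (1 6)(3 5 4)
  after f: (1 5 3 6)(2 4)
  after r: (1 4 2 3)
  after f: (1 3)(5 6)
  after f: (1 2 4 3)

r f r f f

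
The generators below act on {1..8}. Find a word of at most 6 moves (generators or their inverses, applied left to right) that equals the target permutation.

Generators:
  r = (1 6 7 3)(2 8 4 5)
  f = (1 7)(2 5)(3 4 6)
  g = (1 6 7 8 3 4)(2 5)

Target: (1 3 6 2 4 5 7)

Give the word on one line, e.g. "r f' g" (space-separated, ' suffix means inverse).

  after r: (1 6 7 3)(2 8 4 5)
  after r: (1 7)(2 4)(3 6)(5 8)
  after g: (1 8 2)(3 7 6 4 5)
  after r: (1 4 2 6 5)
  after f': (1 3 6 2 4 5 7)

r r g r f'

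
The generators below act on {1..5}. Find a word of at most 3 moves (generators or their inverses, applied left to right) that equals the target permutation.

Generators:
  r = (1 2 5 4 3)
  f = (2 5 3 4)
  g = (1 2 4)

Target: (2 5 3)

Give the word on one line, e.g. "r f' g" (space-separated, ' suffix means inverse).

r' g r

  after r': (1 3 4 5 2)
  after g: (1 3)(4 5)
  after r: (2 5 3)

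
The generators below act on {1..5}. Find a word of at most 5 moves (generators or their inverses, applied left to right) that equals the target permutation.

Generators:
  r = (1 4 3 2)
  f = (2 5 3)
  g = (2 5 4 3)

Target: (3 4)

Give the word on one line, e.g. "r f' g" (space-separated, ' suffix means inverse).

  after r: (1 4 3 2)
  after g: (1 3 5 4 2)
  after r': (1 4 3 5)
  after r': (2 3 5)
  after g: (3 4)

r g r' r' g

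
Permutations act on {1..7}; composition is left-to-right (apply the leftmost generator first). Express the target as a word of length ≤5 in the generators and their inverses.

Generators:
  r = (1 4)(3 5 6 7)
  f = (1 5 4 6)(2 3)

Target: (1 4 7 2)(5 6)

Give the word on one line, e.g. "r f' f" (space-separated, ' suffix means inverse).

  after f': (1 6 4 5)(2 3)
  after f': (1 4)(5 6)
  after f': (1 5 4 6)(2 3)
  after r: (1 6 4 7 3 2 5)
  after f': (1 4 7 2)(5 6)

f' f' f' r f'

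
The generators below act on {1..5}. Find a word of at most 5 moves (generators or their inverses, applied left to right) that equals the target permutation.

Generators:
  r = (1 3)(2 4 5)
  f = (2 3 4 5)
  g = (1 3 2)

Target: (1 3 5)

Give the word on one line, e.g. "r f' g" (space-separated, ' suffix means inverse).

  after g': (1 2 3)
  after g': (1 3 2)
  after f: (1 4 5 2)
  after g: (1 4 5)(2 3)
  after f': (1 3 5)

g' g' f g f'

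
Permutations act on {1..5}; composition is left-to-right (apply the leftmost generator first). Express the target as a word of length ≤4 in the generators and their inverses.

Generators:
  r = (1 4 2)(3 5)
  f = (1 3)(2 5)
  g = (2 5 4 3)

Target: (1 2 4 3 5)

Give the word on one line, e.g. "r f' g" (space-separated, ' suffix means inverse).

f' r g'

  after f': (1 3)(2 5)
  after r: (1 5)(2 3 4)
  after g': (1 2 4 3 5)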